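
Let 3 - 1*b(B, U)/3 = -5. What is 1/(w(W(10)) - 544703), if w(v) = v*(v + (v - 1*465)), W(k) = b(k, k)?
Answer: -1/554711 ≈ -1.8027e-6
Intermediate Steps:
b(B, U) = 24 (b(B, U) = 9 - 3*(-5) = 9 + 15 = 24)
W(k) = 24
w(v) = v*(-465 + 2*v) (w(v) = v*(v + (v - 465)) = v*(v + (-465 + v)) = v*(-465 + 2*v))
1/(w(W(10)) - 544703) = 1/(24*(-465 + 2*24) - 544703) = 1/(24*(-465 + 48) - 544703) = 1/(24*(-417) - 544703) = 1/(-10008 - 544703) = 1/(-554711) = -1/554711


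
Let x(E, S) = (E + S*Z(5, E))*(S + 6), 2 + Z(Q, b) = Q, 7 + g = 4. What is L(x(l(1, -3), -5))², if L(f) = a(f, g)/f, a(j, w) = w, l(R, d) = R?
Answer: 9/196 ≈ 0.045918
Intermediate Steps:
g = -3 (g = -7 + 4 = -3)
Z(Q, b) = -2 + Q
x(E, S) = (6 + S)*(E + 3*S) (x(E, S) = (E + S*(-2 + 5))*(S + 6) = (E + S*3)*(6 + S) = (E + 3*S)*(6 + S) = (6 + S)*(E + 3*S))
L(f) = -3/f
L(x(l(1, -3), -5))² = (-3/(3*(-5)² + 6*1 + 18*(-5) + 1*(-5)))² = (-3/(3*25 + 6 - 90 - 5))² = (-3/(75 + 6 - 90 - 5))² = (-3/(-14))² = (-3*(-1/14))² = (3/14)² = 9/196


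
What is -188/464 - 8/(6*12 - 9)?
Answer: -3889/7308 ≈ -0.53216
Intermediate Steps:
-188/464 - 8/(6*12 - 9) = -188*1/464 - 8/(72 - 9) = -47/116 - 8/63 = -3889/7308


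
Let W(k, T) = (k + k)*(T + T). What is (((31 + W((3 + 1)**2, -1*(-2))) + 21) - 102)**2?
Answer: 6084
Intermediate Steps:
W(k, T) = 4*T*k (W(k, T) = (2*k)*(2*T) = 4*T*k)
(((31 + W((3 + 1)**2, -1*(-2))) + 21) - 102)**2 = (((31 + 4*(-1*(-2))*(3 + 1)**2) + 21) - 102)**2 = (((31 + 4*2*4**2) + 21) - 102)**2 = (((31 + 4*2*16) + 21) - 102)**2 = (((31 + 128) + 21) - 102)**2 = ((159 + 21) - 102)**2 = (180 - 102)**2 = 78**2 = 6084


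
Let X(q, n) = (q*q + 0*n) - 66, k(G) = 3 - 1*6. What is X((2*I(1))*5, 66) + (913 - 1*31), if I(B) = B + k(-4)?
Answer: 1216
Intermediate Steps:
k(G) = -3 (k(G) = 3 - 6 = -3)
I(B) = -3 + B (I(B) = B - 3 = -3 + B)
X(q, n) = -66 + q**2 (X(q, n) = (q**2 + 0) - 66 = q**2 - 66 = -66 + q**2)
X((2*I(1))*5, 66) + (913 - 1*31) = (-66 + ((2*(-3 + 1))*5)**2) + (913 - 1*31) = (-66 + ((2*(-2))*5)**2) + (913 - 31) = (-66 + (-4*5)**2) + 882 = (-66 + (-20)**2) + 882 = (-66 + 400) + 882 = 334 + 882 = 1216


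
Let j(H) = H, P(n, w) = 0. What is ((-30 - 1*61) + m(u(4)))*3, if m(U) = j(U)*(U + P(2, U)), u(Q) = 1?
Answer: -270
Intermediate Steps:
m(U) = U² (m(U) = U*(U + 0) = U*U = U²)
((-30 - 1*61) + m(u(4)))*3 = ((-30 - 1*61) + 1²)*3 = ((-30 - 61) + 1)*3 = (-91 + 1)*3 = -90*3 = -270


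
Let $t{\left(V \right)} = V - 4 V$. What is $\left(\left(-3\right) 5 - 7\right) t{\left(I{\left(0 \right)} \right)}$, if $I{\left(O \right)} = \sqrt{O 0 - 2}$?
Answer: $66 i \sqrt{2} \approx 93.338 i$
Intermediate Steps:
$I{\left(O \right)} = i \sqrt{2}$ ($I{\left(O \right)} = \sqrt{0 - 2} = \sqrt{-2} = i \sqrt{2}$)
$t{\left(V \right)} = - 3 V$
$\left(\left(-3\right) 5 - 7\right) t{\left(I{\left(0 \right)} \right)} = \left(\left(-3\right) 5 - 7\right) \left(- 3 i \sqrt{2}\right) = \left(-15 - 7\right) \left(- 3 i \sqrt{2}\right) = - 22 \left(- 3 i \sqrt{2}\right) = 66 i \sqrt{2}$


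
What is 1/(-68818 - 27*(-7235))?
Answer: 1/126527 ≈ 7.9035e-6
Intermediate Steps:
1/(-68818 - 27*(-7235)) = 1/(-68818 + 195345) = 1/126527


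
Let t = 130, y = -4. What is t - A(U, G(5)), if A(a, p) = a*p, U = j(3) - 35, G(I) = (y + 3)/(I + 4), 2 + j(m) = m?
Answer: 1136/9 ≈ 126.22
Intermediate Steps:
j(m) = -2 + m
G(I) = -1/(4 + I) (G(I) = (-4 + 3)/(I + 4) = -1/(4 + I))
U = -34 (U = (-2 + 3) - 35 = 1 - 35 = -34)
t - A(U, G(5)) = 130 - (-34)*(-1/(4 + 5)) = 130 - (-34)*(-1/9) = 130 - (-34)*(-1*⅑) = 130 - (-34)*(-1)/9 = 130 - 1*34/9 = 130 - 34/9 = 1136/9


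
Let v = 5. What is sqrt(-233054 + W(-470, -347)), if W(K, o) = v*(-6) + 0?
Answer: 2*I*sqrt(58271) ≈ 482.79*I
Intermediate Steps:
W(K, o) = -30 (W(K, o) = 5*(-6) + 0 = -30 + 0 = -30)
sqrt(-233054 + W(-470, -347)) = sqrt(-233054 - 30) = sqrt(-233084) = 2*I*sqrt(58271)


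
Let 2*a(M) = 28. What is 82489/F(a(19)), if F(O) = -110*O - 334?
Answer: -82489/1874 ≈ -44.018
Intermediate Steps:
a(M) = 14 (a(M) = (1/2)*28 = 14)
F(O) = -334 - 110*O
82489/F(a(19)) = 82489/(-334 - 110*14) = 82489/(-334 - 1540) = 82489/(-1874) = 82489*(-1/1874) = -82489/1874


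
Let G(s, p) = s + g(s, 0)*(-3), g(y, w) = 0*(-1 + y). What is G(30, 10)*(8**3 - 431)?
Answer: 2430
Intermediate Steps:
g(y, w) = 0
G(s, p) = s (G(s, p) = s + 0*(-3) = s + 0 = s)
G(30, 10)*(8**3 - 431) = 30*(8**3 - 431) = 30*(512 - 431) = 30*81 = 2430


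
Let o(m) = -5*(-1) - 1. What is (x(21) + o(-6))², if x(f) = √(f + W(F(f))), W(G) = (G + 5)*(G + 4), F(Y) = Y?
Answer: (4 + √671)² ≈ 894.23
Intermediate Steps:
o(m) = 4 (o(m) = 5 - 1 = 4)
W(G) = (4 + G)*(5 + G) (W(G) = (5 + G)*(4 + G) = (4 + G)*(5 + G))
x(f) = √(20 + f² + 10*f) (x(f) = √(f + (20 + f² + 9*f)) = √(20 + f² + 10*f))
(x(21) + o(-6))² = (√(20 + 21² + 10*21) + 4)² = (√(20 + 441 + 210) + 4)² = (√671 + 4)² = (4 + √671)²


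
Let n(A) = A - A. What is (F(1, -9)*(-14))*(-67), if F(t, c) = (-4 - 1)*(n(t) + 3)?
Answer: -14070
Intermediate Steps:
n(A) = 0
F(t, c) = -15 (F(t, c) = (-4 - 1)*(0 + 3) = -5*3 = -15)
(F(1, -9)*(-14))*(-67) = -15*(-14)*(-67) = 210*(-67) = -14070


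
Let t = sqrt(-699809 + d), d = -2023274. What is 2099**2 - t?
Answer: 4405801 - I*sqrt(2723083) ≈ 4.4058e+6 - 1650.2*I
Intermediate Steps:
t = I*sqrt(2723083) (t = sqrt(-699809 - 2023274) = sqrt(-2723083) = I*sqrt(2723083) ≈ 1650.2*I)
2099**2 - t = 2099**2 - I*sqrt(2723083) = 4405801 - I*sqrt(2723083)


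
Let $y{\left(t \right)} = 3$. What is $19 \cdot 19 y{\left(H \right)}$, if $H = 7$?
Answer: $1083$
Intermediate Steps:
$19 \cdot 19 y{\left(H \right)} = 19 \cdot 19 \cdot 3 = 361 \cdot 3 = 1083$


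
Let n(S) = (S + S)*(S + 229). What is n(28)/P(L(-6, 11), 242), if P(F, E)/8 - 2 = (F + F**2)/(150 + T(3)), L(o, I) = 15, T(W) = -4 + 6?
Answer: 34181/68 ≈ 502.66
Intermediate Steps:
T(W) = 2
P(F, E) = 16 + F/19 + F**2/19 (P(F, E) = 16 + 8*((F + F**2)/(150 + 2)) = 16 + 8*((F + F**2)/152) = 16 + 8*((F + F**2)*(1/152)) = 16 + 8*(F/152 + F**2/152) = 16 + (F/19 + F**2/19) = 16 + F/19 + F**2/19)
n(S) = 2*S*(229 + S) (n(S) = (2*S)*(229 + S) = 2*S*(229 + S))
n(28)/P(L(-6, 11), 242) = (2*28*(229 + 28))/(16 + (1/19)*15 + (1/19)*15**2) = (2*28*257)/(16 + 15/19 + (1/19)*225) = 14392/(16 + 15/19 + 225/19) = 14392/(544/19) = 14392*(19/544) = 34181/68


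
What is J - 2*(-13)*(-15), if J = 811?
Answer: 421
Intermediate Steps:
J - 2*(-13)*(-15) = 811 - 2*(-13)*(-15) = 811 + 26*(-15) = 811 - 390 = 421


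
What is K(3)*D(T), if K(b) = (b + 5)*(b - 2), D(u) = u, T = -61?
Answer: -488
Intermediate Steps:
K(b) = (-2 + b)*(5 + b) (K(b) = (5 + b)*(-2 + b) = (-2 + b)*(5 + b))
K(3)*D(T) = (-10 + 3**2 + 3*3)*(-61) = (-10 + 9 + 9)*(-61) = 8*(-61) = -488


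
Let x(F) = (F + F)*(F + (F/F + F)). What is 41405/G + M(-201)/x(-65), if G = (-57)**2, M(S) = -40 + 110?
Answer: 23152976/1816191 ≈ 12.748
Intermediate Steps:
M(S) = 70
x(F) = 2*F*(1 + 2*F) (x(F) = (2*F)*(F + (1 + F)) = (2*F)*(1 + 2*F) = 2*F*(1 + 2*F))
G = 3249
41405/G + M(-201)/x(-65) = 41405/3249 + 70/((2*(-65)*(1 + 2*(-65)))) = 41405*(1/3249) + 70/((2*(-65)*(1 - 130))) = 41405/3249 + 70/((2*(-65)*(-129))) = 41405/3249 + 70/16770 = 41405/3249 + 70*(1/16770) = 41405/3249 + 7/1677 = 23152976/1816191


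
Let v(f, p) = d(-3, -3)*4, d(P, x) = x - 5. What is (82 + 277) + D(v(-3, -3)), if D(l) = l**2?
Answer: 1383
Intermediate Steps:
d(P, x) = -5 + x
v(f, p) = -32 (v(f, p) = (-5 - 3)*4 = -8*4 = -32)
(82 + 277) + D(v(-3, -3)) = (82 + 277) + (-32)**2 = 359 + 1024 = 1383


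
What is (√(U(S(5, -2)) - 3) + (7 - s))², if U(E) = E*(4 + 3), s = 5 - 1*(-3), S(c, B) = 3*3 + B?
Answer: (1 - √46)² ≈ 33.435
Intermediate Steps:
S(c, B) = 9 + B
s = 8 (s = 5 + 3 = 8)
U(E) = 7*E (U(E) = E*7 = 7*E)
(√(U(S(5, -2)) - 3) + (7 - s))² = (√(7*(9 - 2) - 3) + (7 - 1*8))² = (√(7*7 - 3) + (7 - 8))² = (√(49 - 3) - 1)² = (√46 - 1)² = (-1 + √46)²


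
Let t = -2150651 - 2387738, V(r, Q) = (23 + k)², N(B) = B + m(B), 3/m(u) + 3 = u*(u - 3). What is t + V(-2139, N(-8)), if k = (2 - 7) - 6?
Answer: -4538245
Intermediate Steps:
k = -11 (k = -5 - 6 = -11)
m(u) = 3/(-3 + u*(-3 + u)) (m(u) = 3/(-3 + u*(u - 3)) = 3/(-3 + u*(-3 + u)))
N(B) = B + 3/(-3 + B² - 3*B)
V(r, Q) = 144 (V(r, Q) = (23 - 11)² = 12² = 144)
t = -4538389
t + V(-2139, N(-8)) = -4538389 + 144 = -4538245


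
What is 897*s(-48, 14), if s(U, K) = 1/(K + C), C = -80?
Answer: -299/22 ≈ -13.591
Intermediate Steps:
s(U, K) = 1/(-80 + K) (s(U, K) = 1/(K - 80) = 1/(-80 + K))
897*s(-48, 14) = 897/(-80 + 14) = 897/(-66) = 897*(-1/66) = -299/22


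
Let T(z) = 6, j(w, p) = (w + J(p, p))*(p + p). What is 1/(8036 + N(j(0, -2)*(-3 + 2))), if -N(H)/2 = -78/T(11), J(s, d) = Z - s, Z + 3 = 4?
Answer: 1/8062 ≈ 0.00012404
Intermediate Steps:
Z = 1 (Z = -3 + 4 = 1)
J(s, d) = 1 - s
j(w, p) = 2*p*(1 + w - p) (j(w, p) = (w + (1 - p))*(p + p) = (1 + w - p)*(2*p) = 2*p*(1 + w - p))
N(H) = 26 (N(H) = -(-156)/6 = -2*(-13) = 26)
1/(8036 + N(j(0, -2)*(-3 + 2))) = 1/(8036 + 26) = 1/8062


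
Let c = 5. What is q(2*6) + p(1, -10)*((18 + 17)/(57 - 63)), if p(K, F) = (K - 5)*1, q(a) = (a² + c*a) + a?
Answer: 718/3 ≈ 239.33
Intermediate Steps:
q(a) = a² + 6*a (q(a) = (a² + 5*a) + a = a² + 6*a)
p(K, F) = -5 + K (p(K, F) = (-5 + K)*1 = -5 + K)
q(2*6) + p(1, -10)*((18 + 17)/(57 - 63)) = (2*6)*(6 + 2*6) + (-5 + 1)*((18 + 17)/(57 - 63)) = 12*(6 + 12) - 140/(-6) = 12*18 - 140*(-1)/6 = 216 - 4*(-35/6) = 216 + 70/3 = 718/3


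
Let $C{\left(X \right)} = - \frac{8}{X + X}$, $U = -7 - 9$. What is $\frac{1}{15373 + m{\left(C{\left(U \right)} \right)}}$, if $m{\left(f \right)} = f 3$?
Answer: $\frac{4}{61495} \approx 6.5046 \cdot 10^{-5}$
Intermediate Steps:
$U = -16$ ($U = -7 - 9 = -16$)
$C{\left(X \right)} = - \frac{4}{X}$ ($C{\left(X \right)} = - \frac{8}{2 X} = - 8 \frac{1}{2 X} = - \frac{4}{X}$)
$m{\left(f \right)} = 3 f$
$\frac{1}{15373 + m{\left(C{\left(U \right)} \right)}} = \frac{1}{15373 + 3 \left(- \frac{4}{-16}\right)} = \frac{1}{15373 + 3 \left(\left(-4\right) \left(- \frac{1}{16}\right)\right)} = \frac{1}{15373 + 3 \cdot \frac{1}{4}} = \frac{1}{15373 + \frac{3}{4}} = \frac{1}{\frac{61495}{4}} = \frac{4}{61495}$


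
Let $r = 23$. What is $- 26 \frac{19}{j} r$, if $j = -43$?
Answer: $\frac{11362}{43} \approx 264.23$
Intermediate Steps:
$- 26 \frac{19}{j} r = - 26 \frac{19}{-43} \cdot 23 = - 26 \cdot 19 \left(- \frac{1}{43}\right) 23 = \left(-26\right) \left(- \frac{19}{43}\right) 23 = \frac{494}{43} \cdot 23 = \frac{11362}{43}$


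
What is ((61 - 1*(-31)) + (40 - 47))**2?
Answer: 7225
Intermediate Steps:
((61 - 1*(-31)) + (40 - 47))**2 = ((61 + 31) - 7)**2 = (92 - 7)**2 = 85**2 = 7225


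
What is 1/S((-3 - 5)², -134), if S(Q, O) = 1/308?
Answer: 308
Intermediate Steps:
S(Q, O) = 1/308
1/S((-3 - 5)², -134) = 1/(1/308) = 308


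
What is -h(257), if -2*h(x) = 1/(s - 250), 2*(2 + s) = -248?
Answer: -1/752 ≈ -0.0013298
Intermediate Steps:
s = -126 (s = -2 + (1/2)*(-248) = -2 - 124 = -126)
h(x) = 1/752 (h(x) = -1/(2*(-126 - 250)) = -1/2/(-376) = -1/2*(-1/376) = 1/752)
-h(257) = -1*1/752 = -1/752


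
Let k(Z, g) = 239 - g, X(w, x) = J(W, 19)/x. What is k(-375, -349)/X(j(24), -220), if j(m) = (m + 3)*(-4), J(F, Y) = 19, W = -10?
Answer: -129360/19 ≈ -6808.4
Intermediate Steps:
j(m) = -12 - 4*m (j(m) = (3 + m)*(-4) = -12 - 4*m)
X(w, x) = 19/x
k(-375, -349)/X(j(24), -220) = (239 - 1*(-349))/((19/(-220))) = (239 + 349)/((19*(-1/220))) = 588/(-19/220) = 588*(-220/19) = -129360/19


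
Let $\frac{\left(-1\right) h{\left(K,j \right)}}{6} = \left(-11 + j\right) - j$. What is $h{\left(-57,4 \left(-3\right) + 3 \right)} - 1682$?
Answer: $-1616$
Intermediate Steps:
$h{\left(K,j \right)} = 66$ ($h{\left(K,j \right)} = - 6 \left(\left(-11 + j\right) - j\right) = \left(-6\right) \left(-11\right) = 66$)
$h{\left(-57,4 \left(-3\right) + 3 \right)} - 1682 = 66 - 1682 = -1616$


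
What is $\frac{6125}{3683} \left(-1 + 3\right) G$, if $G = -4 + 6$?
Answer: $\frac{24500}{3683} \approx 6.6522$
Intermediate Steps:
$G = 2$
$\frac{6125}{3683} \left(-1 + 3\right) G = \frac{6125}{3683} \left(-1 + 3\right) 2 = 6125 \cdot \frac{1}{3683} \cdot 2 \cdot 2 = \frac{6125}{3683} \cdot 4 = \frac{24500}{3683}$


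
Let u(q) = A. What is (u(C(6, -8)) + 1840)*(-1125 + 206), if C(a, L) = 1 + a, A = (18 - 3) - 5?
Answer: -1700150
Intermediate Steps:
A = 10 (A = 15 - 5 = 10)
u(q) = 10
(u(C(6, -8)) + 1840)*(-1125 + 206) = (10 + 1840)*(-1125 + 206) = 1850*(-919) = -1700150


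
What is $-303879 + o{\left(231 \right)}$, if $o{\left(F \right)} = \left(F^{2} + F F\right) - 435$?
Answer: $-197592$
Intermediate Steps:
$o{\left(F \right)} = -435 + 2 F^{2}$ ($o{\left(F \right)} = \left(F^{2} + F^{2}\right) - 435 = 2 F^{2} - 435 = -435 + 2 F^{2}$)
$-303879 + o{\left(231 \right)} = -303879 - \left(435 - 2 \cdot 231^{2}\right) = -303879 + \left(-435 + 2 \cdot 53361\right) = -303879 + \left(-435 + 106722\right) = -303879 + 106287 = -197592$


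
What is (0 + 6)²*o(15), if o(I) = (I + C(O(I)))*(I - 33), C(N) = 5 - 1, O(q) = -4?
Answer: -12312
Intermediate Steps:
C(N) = 4
o(I) = (-33 + I)*(4 + I) (o(I) = (I + 4)*(I - 33) = (4 + I)*(-33 + I) = (-33 + I)*(4 + I))
(0 + 6)²*o(15) = (0 + 6)²*(-132 + 15² - 29*15) = 6²*(-132 + 225 - 435) = 36*(-342) = -12312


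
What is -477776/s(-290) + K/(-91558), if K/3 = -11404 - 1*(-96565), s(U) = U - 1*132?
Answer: 21818200591/19318738 ≈ 1129.4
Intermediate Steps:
s(U) = -132 + U (s(U) = U - 132 = -132 + U)
K = 255483 (K = 3*(-11404 - 1*(-96565)) = 3*(-11404 + 96565) = 3*85161 = 255483)
-477776/s(-290) + K/(-91558) = -477776/(-132 - 290) + 255483/(-91558) = -477776/(-422) + 255483*(-1/91558) = -477776*(-1/422) - 255483/91558 = 238888/211 - 255483/91558 = 21818200591/19318738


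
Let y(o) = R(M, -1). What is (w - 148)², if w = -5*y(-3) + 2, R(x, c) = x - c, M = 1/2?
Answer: 94249/4 ≈ 23562.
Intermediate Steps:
M = ½ (M = 1*(½) = ½ ≈ 0.50000)
y(o) = 3/2 (y(o) = ½ - 1*(-1) = ½ + 1 = 3/2)
w = -11/2 (w = -5*3/2 + 2 = -15/2 + 2 = -11/2 ≈ -5.5000)
(w - 148)² = (-11/2 - 148)² = (-307/2)² = 94249/4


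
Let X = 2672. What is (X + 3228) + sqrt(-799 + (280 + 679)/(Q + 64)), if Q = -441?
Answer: 5900 + I*sqrt(113922614)/377 ≈ 5900.0 + 28.312*I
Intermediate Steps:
(X + 3228) + sqrt(-799 + (280 + 679)/(Q + 64)) = (2672 + 3228) + sqrt(-799 + (280 + 679)/(-441 + 64)) = 5900 + sqrt(-799 + 959/(-377)) = 5900 + sqrt(-799 + 959*(-1/377)) = 5900 + sqrt(-799 - 959/377) = 5900 + sqrt(-302182/377) = 5900 + I*sqrt(113922614)/377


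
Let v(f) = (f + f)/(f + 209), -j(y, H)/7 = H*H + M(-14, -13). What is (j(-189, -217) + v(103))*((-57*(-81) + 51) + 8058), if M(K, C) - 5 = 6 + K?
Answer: -109057172889/26 ≈ -4.1945e+9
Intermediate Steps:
M(K, C) = 11 + K (M(K, C) = 5 + (6 + K) = 11 + K)
j(y, H) = 21 - 7*H**2 (j(y, H) = -7*(H*H + (11 - 14)) = -7*(H**2 - 3) = -7*(-3 + H**2) = 21 - 7*H**2)
v(f) = 2*f/(209 + f) (v(f) = (2*f)/(209 + f) = 2*f/(209 + f))
(j(-189, -217) + v(103))*((-57*(-81) + 51) + 8058) = ((21 - 7*(-217)**2) + 2*103/(209 + 103))*((-57*(-81) + 51) + 8058) = ((21 - 7*47089) + 2*103/312)*((4617 + 51) + 8058) = ((21 - 329623) + 2*103*(1/312))*(4668 + 8058) = (-329602 + 103/156)*12726 = -51417809/156*12726 = -109057172889/26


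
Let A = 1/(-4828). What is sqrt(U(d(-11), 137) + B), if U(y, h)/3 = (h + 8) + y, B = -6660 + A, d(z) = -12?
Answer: I*sqrt(36485327563)/2414 ≈ 79.126*I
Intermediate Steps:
A = -1/4828 ≈ -0.00020713
B = -32154481/4828 (B = -6660 - 1/4828 = -32154481/4828 ≈ -6660.0)
U(y, h) = 24 + 3*h + 3*y (U(y, h) = 3*((h + 8) + y) = 3*((8 + h) + y) = 3*(8 + h + y) = 24 + 3*h + 3*y)
sqrt(U(d(-11), 137) + B) = sqrt((24 + 3*137 + 3*(-12)) - 32154481/4828) = sqrt((24 + 411 - 36) - 32154481/4828) = sqrt(399 - 32154481/4828) = sqrt(-30228109/4828) = I*sqrt(36485327563)/2414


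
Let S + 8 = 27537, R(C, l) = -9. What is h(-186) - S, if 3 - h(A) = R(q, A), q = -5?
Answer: -27517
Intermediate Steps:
h(A) = 12 (h(A) = 3 - 1*(-9) = 3 + 9 = 12)
S = 27529 (S = -8 + 27537 = 27529)
h(-186) - S = 12 - 1*27529 = 12 - 27529 = -27517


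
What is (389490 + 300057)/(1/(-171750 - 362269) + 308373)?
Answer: 368231199393/164677041086 ≈ 2.2361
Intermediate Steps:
(389490 + 300057)/(1/(-171750 - 362269) + 308373) = 689547/(1/(-534019) + 308373) = 689547/(-1/534019 + 308373) = 689547/(164677041086/534019) = 689547*(534019/164677041086) = 368231199393/164677041086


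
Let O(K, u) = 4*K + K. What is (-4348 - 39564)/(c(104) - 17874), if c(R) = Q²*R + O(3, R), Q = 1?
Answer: 43912/17755 ≈ 2.4732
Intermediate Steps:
O(K, u) = 5*K
c(R) = 15 + R (c(R) = 1²*R + 5*3 = 1*R + 15 = R + 15 = 15 + R)
(-4348 - 39564)/(c(104) - 17874) = (-4348 - 39564)/((15 + 104) - 17874) = -43912/(119 - 17874) = -43912/(-17755) = -43912*(-1/17755) = 43912/17755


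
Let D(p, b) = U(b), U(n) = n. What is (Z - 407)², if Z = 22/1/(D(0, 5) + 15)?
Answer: 1089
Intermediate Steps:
D(p, b) = b
Z = 440 (Z = 22/1/(5 + 15) = 22/1/20 = 22/(1/20) = 20*22 = 440)
(Z - 407)² = (440 - 407)² = 33² = 1089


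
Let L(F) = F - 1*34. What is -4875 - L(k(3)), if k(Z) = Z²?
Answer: -4850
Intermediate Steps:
L(F) = -34 + F (L(F) = F - 34 = -34 + F)
-4875 - L(k(3)) = -4875 - (-34 + 3²) = -4875 - (-34 + 9) = -4875 - 1*(-25) = -4875 + 25 = -4850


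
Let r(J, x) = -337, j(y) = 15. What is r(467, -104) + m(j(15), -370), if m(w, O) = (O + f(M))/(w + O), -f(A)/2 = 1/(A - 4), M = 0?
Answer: -238531/710 ≈ -335.96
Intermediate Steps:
f(A) = -2/(-4 + A) (f(A) = -2/(A - 4) = -2/(-4 + A))
m(w, O) = (1/2 + O)/(O + w) (m(w, O) = (O - 2/(-4 + 0))/(w + O) = (O - 2/(-4))/(O + w) = (O - 2*(-1/4))/(O + w) = (O + 1/2)/(O + w) = (1/2 + O)/(O + w))
r(467, -104) + m(j(15), -370) = -337 + (1/2 - 370)/(-370 + 15) = -337 - 739/2/(-355) = -337 - 1/355*(-739/2) = -337 + 739/710 = -238531/710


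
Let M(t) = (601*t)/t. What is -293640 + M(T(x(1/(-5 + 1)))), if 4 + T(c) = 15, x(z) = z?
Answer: -293039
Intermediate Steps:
T(c) = 11 (T(c) = -4 + 15 = 11)
M(t) = 601
-293640 + M(T(x(1/(-5 + 1)))) = -293640 + 601 = -293039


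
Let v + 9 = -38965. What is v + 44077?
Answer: 5103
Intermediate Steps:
v = -38974 (v = -9 - 38965 = -38974)
v + 44077 = -38974 + 44077 = 5103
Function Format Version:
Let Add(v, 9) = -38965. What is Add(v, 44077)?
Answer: 5103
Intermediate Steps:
v = -38974 (v = Add(-9, -38965) = -38974)
Add(v, 44077) = Add(-38974, 44077) = 5103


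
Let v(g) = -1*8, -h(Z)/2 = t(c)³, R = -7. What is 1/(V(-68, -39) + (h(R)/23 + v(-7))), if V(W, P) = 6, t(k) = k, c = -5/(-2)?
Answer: -92/309 ≈ -0.29773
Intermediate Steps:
c = 5/2 (c = -5*(-½) = 5/2 ≈ 2.5000)
h(Z) = -125/4 (h(Z) = -2*(5/2)³ = -2*125/8 = -125/4)
v(g) = -8
1/(V(-68, -39) + (h(R)/23 + v(-7))) = 1/(6 + (-125/4/23 - 8)) = 1/(6 + (-125/4*1/23 - 8)) = 1/(6 + (-125/92 - 8)) = 1/(6 - 861/92) = 1/(-309/92) = -92/309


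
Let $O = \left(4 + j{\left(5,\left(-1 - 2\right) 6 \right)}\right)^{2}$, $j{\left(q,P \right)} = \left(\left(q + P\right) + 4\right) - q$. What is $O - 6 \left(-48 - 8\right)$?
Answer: $436$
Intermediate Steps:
$j{\left(q,P \right)} = 4 + P$ ($j{\left(q,P \right)} = \left(\left(P + q\right) + 4\right) - q = \left(4 + P + q\right) - q = 4 + P$)
$O = 100$ ($O = \left(4 + \left(4 + \left(-1 - 2\right) 6\right)\right)^{2} = \left(4 + \left(4 - 18\right)\right)^{2} = \left(4 - 14\right)^{2} = \left(-10\right)^{2} = 100$)
$O - 6 \left(-48 - 8\right) = 100 - 6 \left(-48 - 8\right) = 100 - -336 = 100 + 336 = 436$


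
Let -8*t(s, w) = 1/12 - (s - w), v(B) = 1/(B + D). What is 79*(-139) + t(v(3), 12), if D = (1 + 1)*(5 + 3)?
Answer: -20032087/1824 ≈ -10983.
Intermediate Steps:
D = 16 (D = 2*8 = 16)
v(B) = 1/(16 + B) (v(B) = 1/(B + 16) = 1/(16 + B))
t(s, w) = -1/96 - w/8 + s/8 (t(s, w) = -(1/12 - (s - w))/8 = -(1/12 + (w - s))/8 = -(1/12 + w - s)/8 = -1/96 - w/8 + s/8)
79*(-139) + t(v(3), 12) = 79*(-139) + (-1/96 - 1/8*12 + 1/(8*(16 + 3))) = -10981 + (-1/96 - 3/2 + (1/8)/19) = -10981 + (-1/96 - 3/2 + (1/8)*(1/19)) = -10981 + (-1/96 - 3/2 + 1/152) = -10981 - 2743/1824 = -20032087/1824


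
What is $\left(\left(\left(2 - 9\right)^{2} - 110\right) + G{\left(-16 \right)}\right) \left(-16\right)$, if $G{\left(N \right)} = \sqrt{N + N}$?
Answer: $976 - 64 i \sqrt{2} \approx 976.0 - 90.51 i$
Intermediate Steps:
$G{\left(N \right)} = \sqrt{2} \sqrt{N}$ ($G{\left(N \right)} = \sqrt{2 N} = \sqrt{2} \sqrt{N}$)
$\left(\left(\left(2 - 9\right)^{2} - 110\right) + G{\left(-16 \right)}\right) \left(-16\right) = \left(\left(\left(2 - 9\right)^{2} - 110\right) + \sqrt{2} \sqrt{-16}\right) \left(-16\right) = \left(\left(\left(-7\right)^{2} - 110\right) + \sqrt{2} \cdot 4 i\right) \left(-16\right) = \left(\left(49 - 110\right) + 4 i \sqrt{2}\right) \left(-16\right) = \left(-61 + 4 i \sqrt{2}\right) \left(-16\right) = 976 - 64 i \sqrt{2}$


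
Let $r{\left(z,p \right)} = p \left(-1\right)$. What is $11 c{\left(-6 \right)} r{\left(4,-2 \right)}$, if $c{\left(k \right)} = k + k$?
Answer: $-264$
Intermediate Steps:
$c{\left(k \right)} = 2 k$
$r{\left(z,p \right)} = - p$
$11 c{\left(-6 \right)} r{\left(4,-2 \right)} = 11 \cdot 2 \left(-6\right) \left(\left(-1\right) \left(-2\right)\right) = 11 \left(-12\right) 2 = \left(-132\right) 2 = -264$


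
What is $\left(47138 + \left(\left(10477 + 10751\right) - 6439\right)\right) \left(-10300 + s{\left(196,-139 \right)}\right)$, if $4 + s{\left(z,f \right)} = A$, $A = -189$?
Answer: $-649800011$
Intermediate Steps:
$s{\left(z,f \right)} = -193$ ($s{\left(z,f \right)} = -4 - 189 = -193$)
$\left(47138 + \left(\left(10477 + 10751\right) - 6439\right)\right) \left(-10300 + s{\left(196,-139 \right)}\right) = \left(47138 + \left(\left(10477 + 10751\right) - 6439\right)\right) \left(-10300 - 193\right) = \left(47138 + \left(21228 - 6439\right)\right) \left(-10493\right) = \left(47138 + 14789\right) \left(-10493\right) = 61927 \left(-10493\right) = -649800011$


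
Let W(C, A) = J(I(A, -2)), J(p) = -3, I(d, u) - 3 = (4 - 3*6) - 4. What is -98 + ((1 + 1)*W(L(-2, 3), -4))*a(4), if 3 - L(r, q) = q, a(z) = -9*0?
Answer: -98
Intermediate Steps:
I(d, u) = -15 (I(d, u) = 3 + ((4 - 3*6) - 4) = 3 + ((4 - 18) - 4) = 3 + (-14 - 4) = 3 - 18 = -15)
a(z) = 0
L(r, q) = 3 - q
W(C, A) = -3
-98 + ((1 + 1)*W(L(-2, 3), -4))*a(4) = -98 + ((1 + 1)*(-3))*0 = -98 + (2*(-3))*0 = -98 - 6*0 = -98 + 0 = -98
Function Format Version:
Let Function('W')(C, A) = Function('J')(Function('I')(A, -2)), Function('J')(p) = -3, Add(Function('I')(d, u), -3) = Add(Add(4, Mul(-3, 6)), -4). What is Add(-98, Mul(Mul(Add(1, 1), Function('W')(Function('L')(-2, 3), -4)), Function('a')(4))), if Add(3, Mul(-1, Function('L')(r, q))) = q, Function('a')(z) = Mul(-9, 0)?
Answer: -98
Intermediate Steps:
Function('I')(d, u) = -15 (Function('I')(d, u) = Add(3, Add(Add(4, Mul(-3, 6)), -4)) = Add(3, Add(Add(4, -18), -4)) = Add(3, Add(-14, -4)) = Add(3, -18) = -15)
Function('a')(z) = 0
Function('L')(r, q) = Add(3, Mul(-1, q))
Function('W')(C, A) = -3
Add(-98, Mul(Mul(Add(1, 1), Function('W')(Function('L')(-2, 3), -4)), Function('a')(4))) = Add(-98, Mul(Mul(Add(1, 1), -3), 0)) = Add(-98, Mul(Mul(2, -3), 0)) = Add(-98, Mul(-6, 0)) = Add(-98, 0) = -98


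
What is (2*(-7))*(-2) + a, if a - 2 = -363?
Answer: -333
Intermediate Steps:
a = -361 (a = 2 - 363 = -361)
(2*(-7))*(-2) + a = (2*(-7))*(-2) - 361 = -14*(-2) - 361 = 28 - 361 = -333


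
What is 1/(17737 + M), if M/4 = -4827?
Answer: -1/1571 ≈ -0.00063654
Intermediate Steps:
M = -19308 (M = 4*(-4827) = -19308)
1/(17737 + M) = 1/(17737 - 19308) = 1/(-1571) = -1/1571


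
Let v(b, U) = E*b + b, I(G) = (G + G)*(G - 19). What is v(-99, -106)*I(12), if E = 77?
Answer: 1297296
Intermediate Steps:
I(G) = 2*G*(-19 + G) (I(G) = (2*G)*(-19 + G) = 2*G*(-19 + G))
v(b, U) = 78*b (v(b, U) = 77*b + b = 78*b)
v(-99, -106)*I(12) = (78*(-99))*(2*12*(-19 + 12)) = -15444*12*(-7) = -7722*(-168) = 1297296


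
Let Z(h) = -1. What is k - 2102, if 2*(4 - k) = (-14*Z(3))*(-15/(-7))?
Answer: -2113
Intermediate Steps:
k = -11 (k = 4 - (-14*(-1))*(-15/(-7))/2 = 4 - 7*(-15*(-⅐)) = 4 - 7*15/7 = 4 - ½*30 = 4 - 15 = -11)
k - 2102 = -11 - 2102 = -2113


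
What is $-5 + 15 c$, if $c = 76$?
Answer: $1135$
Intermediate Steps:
$-5 + 15 c = -5 + 15 \cdot 76 = -5 + 1140 = 1135$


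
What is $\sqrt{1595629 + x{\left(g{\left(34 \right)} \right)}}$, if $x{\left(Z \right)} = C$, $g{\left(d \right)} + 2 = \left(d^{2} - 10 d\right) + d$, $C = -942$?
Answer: $\sqrt{1594687} \approx 1262.8$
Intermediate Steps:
$g{\left(d \right)} = -2 + d^{2} - 9 d$ ($g{\left(d \right)} = -2 + \left(\left(d^{2} - 10 d\right) + d\right) = -2 + \left(d^{2} - 9 d\right) = -2 + d^{2} - 9 d$)
$x{\left(Z \right)} = -942$
$\sqrt{1595629 + x{\left(g{\left(34 \right)} \right)}} = \sqrt{1595629 - 942} = \sqrt{1594687}$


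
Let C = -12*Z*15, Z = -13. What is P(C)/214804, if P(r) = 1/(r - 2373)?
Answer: -1/7088532 ≈ -1.4107e-7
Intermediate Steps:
C = 2340 (C = -12*(-13)*15 = 156*15 = 2340)
P(r) = 1/(-2373 + r)
P(C)/214804 = 1/((-2373 + 2340)*214804) = (1/214804)/(-33) = -1/33*1/214804 = -1/7088532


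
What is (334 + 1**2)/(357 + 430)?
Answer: 335/787 ≈ 0.42567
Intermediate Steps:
(334 + 1**2)/(357 + 430) = (334 + 1)/787 = 335*(1/787) = 335/787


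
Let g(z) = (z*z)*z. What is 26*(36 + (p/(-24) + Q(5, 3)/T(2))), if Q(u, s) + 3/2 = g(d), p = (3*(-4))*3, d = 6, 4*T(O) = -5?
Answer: -17433/5 ≈ -3486.6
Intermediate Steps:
T(O) = -5/4 (T(O) = (¼)*(-5) = -5/4)
g(z) = z³ (g(z) = z²*z = z³)
p = -36 (p = -12*3 = -36)
Q(u, s) = 429/2 (Q(u, s) = -3/2 + 6³ = -3/2 + 216 = 429/2)
26*(36 + (p/(-24) + Q(5, 3)/T(2))) = 26*(36 + (-36/(-24) + 429/(2*(-5/4)))) = 26*(36 + (-36*(-1/24) + (429/2)*(-⅘))) = 26*(36 + (3/2 - 858/5)) = 26*(36 - 1701/10) = 26*(-1341/10) = -17433/5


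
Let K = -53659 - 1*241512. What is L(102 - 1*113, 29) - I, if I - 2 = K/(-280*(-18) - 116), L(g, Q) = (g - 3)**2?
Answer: 1250427/4924 ≈ 253.95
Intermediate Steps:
K = -295171 (K = -53659 - 241512 = -295171)
L(g, Q) = (-3 + g)**2
I = -285323/4924 (I = 2 - 295171/(-280*(-18) - 116) = 2 - 295171/(5040 - 116) = 2 - 295171/4924 = -285323/4924 ≈ -57.945)
L(102 - 1*113, 29) - I = (-3 + (102 - 1*113))**2 - 1*(-285323/4924) = (-3 + (102 - 113))**2 + 285323/4924 = (-3 - 11)**2 + 285323/4924 = (-14)**2 + 285323/4924 = 196 + 285323/4924 = 1250427/4924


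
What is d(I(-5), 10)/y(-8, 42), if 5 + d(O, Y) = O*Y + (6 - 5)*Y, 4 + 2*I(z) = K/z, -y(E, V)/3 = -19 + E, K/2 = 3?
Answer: -7/27 ≈ -0.25926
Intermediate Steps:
K = 6 (K = 2*3 = 6)
y(E, V) = 57 - 3*E (y(E, V) = -3*(-19 + E) = 57 - 3*E)
I(z) = -2 + 3/z (I(z) = -2 + (6/z)/2 = -2 + 3/z)
d(O, Y) = -5 + Y + O*Y (d(O, Y) = -5 + (O*Y + (6 - 5)*Y) = -5 + (O*Y + 1*Y) = -5 + (O*Y + Y) = -5 + (Y + O*Y) = -5 + Y + O*Y)
d(I(-5), 10)/y(-8, 42) = (-5 + 10 + (-2 + 3/(-5))*10)/(57 - 3*(-8)) = (-5 + 10 + (-2 + 3*(-1/5))*10)/(57 + 24) = (-5 + 10 + (-2 - 3/5)*10)/81 = (-5 + 10 - 13/5*10)/81 = (-5 + 10 - 26)/81 = (1/81)*(-21) = -7/27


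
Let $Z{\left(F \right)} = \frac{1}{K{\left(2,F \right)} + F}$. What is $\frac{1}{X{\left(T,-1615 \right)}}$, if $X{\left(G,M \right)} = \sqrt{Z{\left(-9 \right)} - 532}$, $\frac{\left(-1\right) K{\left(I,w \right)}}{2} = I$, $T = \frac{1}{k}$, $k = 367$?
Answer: $- \frac{i \sqrt{89921}}{6917} \approx - 0.043352 i$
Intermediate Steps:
$T = \frac{1}{367} \approx 0.0027248$
$K{\left(I,w \right)} = - 2 I$
$Z{\left(F \right)} = \frac{1}{-4 + F}$ ($Z{\left(F \right)} = \frac{1}{\left(-2\right) 2 + F} = \frac{1}{-4 + F}$)
$X{\left(G,M \right)} = \frac{i \sqrt{89921}}{13}$ ($X{\left(G,M \right)} = \sqrt{\frac{1}{-4 - 9} - 532} = \sqrt{\frac{1}{-13} - 532} = \sqrt{- \frac{1}{13} - 532} = \sqrt{- \frac{6917}{13}} = \frac{i \sqrt{89921}}{13}$)
$\frac{1}{X{\left(T,-1615 \right)}} = \frac{1}{\frac{1}{13} i \sqrt{89921}} = - \frac{i \sqrt{89921}}{6917}$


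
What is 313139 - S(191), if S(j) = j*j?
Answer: 276658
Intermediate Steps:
S(j) = j**2
313139 - S(191) = 313139 - 1*191**2 = 313139 - 1*36481 = 313139 - 36481 = 276658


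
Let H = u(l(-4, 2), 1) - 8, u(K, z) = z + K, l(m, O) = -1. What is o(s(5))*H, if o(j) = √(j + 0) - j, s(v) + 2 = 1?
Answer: -8 - 8*I ≈ -8.0 - 8.0*I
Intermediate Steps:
s(v) = -1 (s(v) = -2 + 1 = -1)
u(K, z) = K + z
o(j) = √j - j
H = -8 (H = (-1 + 1) - 8 = 0 - 8 = -8)
o(s(5))*H = (√(-1) - 1*(-1))*(-8) = (I + 1)*(-8) = (1 + I)*(-8) = -8 - 8*I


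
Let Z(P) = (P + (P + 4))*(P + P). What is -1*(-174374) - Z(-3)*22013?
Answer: -89782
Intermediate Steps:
Z(P) = 2*P*(4 + 2*P) (Z(P) = (P + (4 + P))*(2*P) = (4 + 2*P)*(2*P) = 2*P*(4 + 2*P))
-1*(-174374) - Z(-3)*22013 = -1*(-174374) - 4*(-3)*(2 - 3)*22013 = 174374 - 4*(-3)*(-1)*22013 = 174374 - 12*22013 = 174374 - 1*264156 = 174374 - 264156 = -89782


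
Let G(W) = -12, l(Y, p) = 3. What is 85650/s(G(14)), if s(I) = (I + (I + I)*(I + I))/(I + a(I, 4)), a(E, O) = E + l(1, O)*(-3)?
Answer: -471075/94 ≈ -5011.4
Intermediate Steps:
a(E, O) = -9 + E (a(E, O) = E + 3*(-3) = E - 9 = -9 + E)
s(I) = (I + 4*I**2)/(-9 + 2*I) (s(I) = (I + (I + I)*(I + I))/(I + (-9 + I)) = (I + (2*I)*(2*I))/(-9 + 2*I) = (I + 4*I**2)/(-9 + 2*I))
85650/s(G(14)) = 85650/((-12*(1 + 4*(-12))/(-9 + 2*(-12)))) = 85650/((-12*(1 - 48)/(-9 - 24))) = 85650/((-12*(-47)/(-33))) = 85650/((-12*(-1/33)*(-47))) = 85650/(-188/11) = 85650*(-11/188) = -471075/94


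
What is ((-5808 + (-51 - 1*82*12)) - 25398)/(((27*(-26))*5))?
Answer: 10747/1170 ≈ 9.1855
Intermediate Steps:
((-5808 + (-51 - 1*82*12)) - 25398)/(((27*(-26))*5)) = ((-5808 + (-51 - 82*12)) - 25398)/((-702*5)) = ((-5808 + (-51 - 984)) - 25398)/(-3510) = ((-5808 - 1035) - 25398)*(-1/3510) = (-6843 - 25398)*(-1/3510) = -32241*(-1/3510) = 10747/1170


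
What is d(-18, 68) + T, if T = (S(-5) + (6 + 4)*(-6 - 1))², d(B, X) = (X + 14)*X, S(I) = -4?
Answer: 11052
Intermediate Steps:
d(B, X) = X*(14 + X) (d(B, X) = (14 + X)*X = X*(14 + X))
T = 5476 (T = (-4 + (6 + 4)*(-6 - 1))² = (-4 + 10*(-7))² = (-4 - 70)² = (-74)² = 5476)
d(-18, 68) + T = 68*(14 + 68) + 5476 = 68*82 + 5476 = 5576 + 5476 = 11052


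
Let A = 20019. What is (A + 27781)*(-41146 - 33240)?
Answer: -3555650800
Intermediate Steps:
(A + 27781)*(-41146 - 33240) = (20019 + 27781)*(-41146 - 33240) = 47800*(-74386) = -3555650800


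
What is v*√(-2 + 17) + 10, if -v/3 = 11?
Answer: 10 - 33*√15 ≈ -117.81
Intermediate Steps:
v = -33 (v = -3*11 = -33)
v*√(-2 + 17) + 10 = -33*√(-2 + 17) + 10 = -33*√15 + 10 = 10 - 33*√15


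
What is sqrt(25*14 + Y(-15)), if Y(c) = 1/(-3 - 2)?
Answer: sqrt(8745)/5 ≈ 18.703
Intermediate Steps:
Y(c) = -1/5 (Y(c) = 1/(-5) = -1/5)
sqrt(25*14 + Y(-15)) = sqrt(25*14 - 1/5) = sqrt(350 - 1/5) = sqrt(1749/5) = sqrt(8745)/5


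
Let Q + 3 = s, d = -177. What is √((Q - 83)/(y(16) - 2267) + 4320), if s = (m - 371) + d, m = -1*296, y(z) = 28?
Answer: √21658764990/2239 ≈ 65.730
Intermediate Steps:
m = -296
s = -844 (s = (-296 - 371) - 177 = -667 - 177 = -844)
Q = -847 (Q = -3 - 844 = -847)
√((Q - 83)/(y(16) - 2267) + 4320) = √((-847 - 83)/(28 - 2267) + 4320) = √(-930/(-2239) + 4320) = √(-930*(-1/2239) + 4320) = √(930/2239 + 4320) = √(9673410/2239) = √21658764990/2239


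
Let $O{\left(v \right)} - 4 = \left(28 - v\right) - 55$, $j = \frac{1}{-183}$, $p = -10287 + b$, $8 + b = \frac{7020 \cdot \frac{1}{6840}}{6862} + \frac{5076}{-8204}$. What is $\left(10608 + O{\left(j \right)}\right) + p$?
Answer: $\frac{28322391071851}{97870331748} \approx 289.39$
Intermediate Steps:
$b = - \frac{4609303823}{534810556}$ ($b = -8 + \left(\frac{7020 \cdot \frac{1}{6840}}{6862} + \frac{5076}{-8204}\right) = -8 + \left(7020 \cdot \frac{1}{6840} \cdot \frac{1}{6862} + 5076 \left(- \frac{1}{8204}\right)\right) = -8 + \left(\frac{39}{38} \cdot \frac{1}{6862} - \frac{1269}{2051}\right) = -8 + \left(\frac{39}{260756} - \frac{1269}{2051}\right) = -8 - \frac{330819375}{534810556} = - \frac{4609303823}{534810556} \approx -8.6186$)
$p = - \frac{5506205493395}{534810556}$ ($p = -10287 - \frac{4609303823}{534810556} = - \frac{5506205493395}{534810556} \approx -10296.0$)
$j = - \frac{1}{183} \approx -0.0054645$
$O{\left(v \right)} = -23 - v$ ($O{\left(v \right)} = 4 - \left(27 + v\right) = -23 - v$)
$\left(10608 + O{\left(j \right)}\right) + p = \left(10608 - \frac{4208}{183}\right) - \frac{5506205493395}{534810556} = \frac{1937056}{183} - \frac{5506205493395}{534810556} = \frac{28322391071851}{97870331748}$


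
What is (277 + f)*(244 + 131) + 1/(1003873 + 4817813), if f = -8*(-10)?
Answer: 779378213251/5821686 ≈ 1.3388e+5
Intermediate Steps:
f = 80
(277 + f)*(244 + 131) + 1/(1003873 + 4817813) = (277 + 80)*(244 + 131) + 1/(1003873 + 4817813) = 357*375 + 1/5821686 = 133875 + 1/5821686 = 779378213251/5821686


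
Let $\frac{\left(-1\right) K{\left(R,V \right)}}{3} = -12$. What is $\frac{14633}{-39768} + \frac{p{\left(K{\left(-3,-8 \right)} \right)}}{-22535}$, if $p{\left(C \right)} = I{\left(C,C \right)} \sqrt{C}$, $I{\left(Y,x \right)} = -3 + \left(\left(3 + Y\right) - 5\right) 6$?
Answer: $- \frac{377714863}{896171880} \approx -0.42148$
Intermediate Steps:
$K{\left(R,V \right)} = 36$ ($K{\left(R,V \right)} = \left(-3\right) \left(-12\right) = 36$)
$I{\left(Y,x \right)} = -15 + 6 Y$ ($I{\left(Y,x \right)} = -3 + \left(-2 + Y\right) 6 = -3 + \left(-12 + 6 Y\right) = -15 + 6 Y$)
$p{\left(C \right)} = \sqrt{C} \left(-15 + 6 C\right)$ ($p{\left(C \right)} = \left(-15 + 6 C\right) \sqrt{C} = \sqrt{C} \left(-15 + 6 C\right)$)
$\frac{14633}{-39768} + \frac{p{\left(K{\left(-3,-8 \right)} \right)}}{-22535} = \frac{14633}{-39768} + \frac{\sqrt{36} \left(-15 + 6 \cdot 36\right)}{-22535} = 14633 \left(- \frac{1}{39768}\right) + 6 \left(-15 + 216\right) \left(- \frac{1}{22535}\right) = - \frac{14633}{39768} + 6 \cdot 201 \left(- \frac{1}{22535}\right) = - \frac{14633}{39768} + 1206 \left(- \frac{1}{22535}\right) = - \frac{14633}{39768} - \frac{1206}{22535} = - \frac{377714863}{896171880}$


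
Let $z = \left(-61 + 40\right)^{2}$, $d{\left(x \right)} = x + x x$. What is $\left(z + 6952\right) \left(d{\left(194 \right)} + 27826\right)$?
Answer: $485394808$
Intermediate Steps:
$d{\left(x \right)} = x + x^{2}$
$z = 441$ ($z = \left(-21\right)^{2} = 441$)
$\left(z + 6952\right) \left(d{\left(194 \right)} + 27826\right) = \left(441 + 6952\right) \left(194 \left(1 + 194\right) + 27826\right) = 7393 \left(194 \cdot 195 + 27826\right) = 7393 \left(37830 + 27826\right) = 7393 \cdot 65656 = 485394808$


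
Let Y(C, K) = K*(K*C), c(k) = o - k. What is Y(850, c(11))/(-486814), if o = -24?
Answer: -520625/243407 ≈ -2.1389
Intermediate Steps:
c(k) = -24 - k
Y(C, K) = C*K² (Y(C, K) = K*(C*K) = C*K²)
Y(850, c(11))/(-486814) = (850*(-24 - 1*11)²)/(-486814) = (850*(-24 - 11)²)*(-1/486814) = (850*(-35)²)*(-1/486814) = (850*1225)*(-1/486814) = 1041250*(-1/486814) = -520625/243407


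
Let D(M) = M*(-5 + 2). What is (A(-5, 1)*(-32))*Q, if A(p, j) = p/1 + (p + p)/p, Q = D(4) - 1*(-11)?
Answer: -96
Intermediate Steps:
D(M) = -3*M (D(M) = M*(-3) = -3*M)
Q = -1 (Q = -3*4 - 1*(-11) = -12 + 11 = -1)
A(p, j) = 2 + p (A(p, j) = p*1 + (2*p)/p = p + 2 = 2 + p)
(A(-5, 1)*(-32))*Q = ((2 - 5)*(-32))*(-1) = -3*(-32)*(-1) = 96*(-1) = -96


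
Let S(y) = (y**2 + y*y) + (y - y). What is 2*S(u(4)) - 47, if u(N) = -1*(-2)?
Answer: -31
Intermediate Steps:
u(N) = 2
S(y) = 2*y**2 (S(y) = (y**2 + y**2) + 0 = 2*y**2 + 0 = 2*y**2)
2*S(u(4)) - 47 = 2*(2*2**2) - 47 = 2*(2*4) - 47 = 2*8 - 47 = 16 - 47 = -31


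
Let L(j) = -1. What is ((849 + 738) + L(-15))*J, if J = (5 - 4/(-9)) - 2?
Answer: 49166/9 ≈ 5462.9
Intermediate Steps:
J = 31/9 (J = (5 - 4*(-⅑)) - 2 = (5 + 4/9) - 2 = 49/9 - 2 = 31/9 ≈ 3.4444)
((849 + 738) + L(-15))*J = ((849 + 738) - 1)*(31/9) = (1587 - 1)*(31/9) = 1586*(31/9) = 49166/9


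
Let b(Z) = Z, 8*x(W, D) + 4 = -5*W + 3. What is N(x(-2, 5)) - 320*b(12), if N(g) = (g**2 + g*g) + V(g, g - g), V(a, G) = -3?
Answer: -122895/32 ≈ -3840.5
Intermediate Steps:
x(W, D) = -1/8 - 5*W/8 (x(W, D) = -1/2 + (-5*W + 3)/8 = -1/2 + (3 - 5*W)/8 = -1/2 + (3/8 - 5*W/8) = -1/8 - 5*W/8)
N(g) = -3 + 2*g**2 (N(g) = (g**2 + g*g) - 3 = (g**2 + g**2) - 3 = 2*g**2 - 3 = -3 + 2*g**2)
N(x(-2, 5)) - 320*b(12) = (-3 + 2*(-1/8 - 5/8*(-2))**2) - 320*12 = (-3 + 2*(-1/8 + 5/4)**2) - 3840 = (-3 + 2*(9/8)**2) - 3840 = (-3 + 2*(81/64)) - 3840 = (-3 + 81/32) - 3840 = -15/32 - 3840 = -122895/32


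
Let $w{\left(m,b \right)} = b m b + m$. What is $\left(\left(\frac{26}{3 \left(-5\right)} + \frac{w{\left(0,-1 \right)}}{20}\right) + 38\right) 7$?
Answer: $\frac{3808}{15} \approx 253.87$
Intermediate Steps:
$w{\left(m,b \right)} = m + m b^{2}$ ($w{\left(m,b \right)} = m b^{2} + m = m + m b^{2}$)
$\left(\left(\frac{26}{3 \left(-5\right)} + \frac{w{\left(0,-1 \right)}}{20}\right) + 38\right) 7 = \left(\left(\frac{26}{3 \left(-5\right)} + \frac{0 \left(1 + \left(-1\right)^{2}\right)}{20}\right) + 38\right) 7 = \left(\left(\frac{26}{-15} + 0 \left(1 + 1\right) \frac{1}{20}\right) + 38\right) 7 = \left(\left(26 \left(- \frac{1}{15}\right) + 0 \cdot 2 \cdot \frac{1}{20}\right) + 38\right) 7 = \left(\left(- \frac{26}{15} + 0 \cdot \frac{1}{20}\right) + 38\right) 7 = \left(\left(- \frac{26}{15} + 0\right) + 38\right) 7 = \left(- \frac{26}{15} + 38\right) 7 = \frac{544}{15} \cdot 7 = \frac{3808}{15}$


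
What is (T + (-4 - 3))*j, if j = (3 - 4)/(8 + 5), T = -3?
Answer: 10/13 ≈ 0.76923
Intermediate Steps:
j = -1/13 ≈ -0.076923
(T + (-4 - 3))*j = (-3 + (-4 - 3))*(-1/13) = (-3 - 7)*(-1/13) = -10*(-1/13) = 10/13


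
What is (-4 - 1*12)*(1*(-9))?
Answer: 144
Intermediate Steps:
(-4 - 1*12)*(1*(-9)) = (-4 - 12)*(-9) = -16*(-9) = 144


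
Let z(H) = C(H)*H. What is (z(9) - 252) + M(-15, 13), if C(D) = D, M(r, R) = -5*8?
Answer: -211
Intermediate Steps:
M(r, R) = -40
z(H) = H² (z(H) = H*H = H²)
(z(9) - 252) + M(-15, 13) = (9² - 252) - 40 = (81 - 252) - 40 = -171 - 40 = -211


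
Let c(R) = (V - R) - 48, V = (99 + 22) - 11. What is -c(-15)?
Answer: -77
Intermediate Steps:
V = 110 (V = 121 - 11 = 110)
c(R) = 62 - R (c(R) = (110 - R) - 48 = 62 - R)
-c(-15) = -(62 - 1*(-15)) = -(62 + 15) = -1*77 = -77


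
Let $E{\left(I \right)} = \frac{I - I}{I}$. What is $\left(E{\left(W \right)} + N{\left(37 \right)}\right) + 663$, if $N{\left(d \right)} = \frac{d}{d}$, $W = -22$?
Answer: $664$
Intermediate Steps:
$N{\left(d \right)} = 1$
$E{\left(I \right)} = 0$ ($E{\left(I \right)} = \frac{0}{I} = 0$)
$\left(E{\left(W \right)} + N{\left(37 \right)}\right) + 663 = \left(0 + 1\right) + 663 = 1 + 663 = 664$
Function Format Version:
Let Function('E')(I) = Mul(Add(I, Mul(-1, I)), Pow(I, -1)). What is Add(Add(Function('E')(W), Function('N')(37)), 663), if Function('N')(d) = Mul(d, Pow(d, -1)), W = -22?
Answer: 664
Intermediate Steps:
Function('N')(d) = 1
Function('E')(I) = 0 (Function('E')(I) = Mul(0, Pow(I, -1)) = 0)
Add(Add(Function('E')(W), Function('N')(37)), 663) = Add(Add(0, 1), 663) = Add(1, 663) = 664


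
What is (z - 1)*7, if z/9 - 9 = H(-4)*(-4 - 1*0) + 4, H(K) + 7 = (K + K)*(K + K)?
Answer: -13552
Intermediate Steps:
H(K) = -7 + 4*K**2 (H(K) = -7 + (K + K)*(K + K) = -7 + (2*K)*(2*K) = -7 + 4*K**2)
z = -1935 (z = 81 + 9*((-7 + 4*(-4)**2)*(-4 - 1*0) + 4) = 81 + 9*((-7 + 4*16)*(-4 + 0) + 4) = 81 + 9*((-7 + 64)*(-4) + 4) = 81 + 9*(57*(-4) + 4) = 81 + 9*(-228 + 4) = 81 + 9*(-224) = 81 - 2016 = -1935)
(z - 1)*7 = (-1935 - 1)*7 = -1936*7 = -13552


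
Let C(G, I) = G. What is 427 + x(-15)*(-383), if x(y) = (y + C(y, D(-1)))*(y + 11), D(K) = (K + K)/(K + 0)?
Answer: -45533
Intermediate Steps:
D(K) = 2 (D(K) = (2*K)/K = 2)
x(y) = 2*y*(11 + y) (x(y) = (y + y)*(y + 11) = (2*y)*(11 + y) = 2*y*(11 + y))
427 + x(-15)*(-383) = 427 + (2*(-15)*(11 - 15))*(-383) = 427 + (2*(-15)*(-4))*(-383) = 427 + 120*(-383) = 427 - 45960 = -45533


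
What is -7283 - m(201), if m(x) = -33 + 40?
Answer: -7290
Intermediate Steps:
m(x) = 7
-7283 - m(201) = -7283 - 1*7 = -7283 - 7 = -7290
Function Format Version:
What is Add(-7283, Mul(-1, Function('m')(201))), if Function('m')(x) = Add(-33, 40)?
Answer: -7290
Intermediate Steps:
Function('m')(x) = 7
Add(-7283, Mul(-1, Function('m')(201))) = Add(-7283, Mul(-1, 7)) = Add(-7283, -7) = -7290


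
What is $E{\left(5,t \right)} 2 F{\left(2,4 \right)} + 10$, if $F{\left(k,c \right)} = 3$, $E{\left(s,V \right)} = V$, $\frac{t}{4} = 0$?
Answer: $10$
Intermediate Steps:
$t = 0$ ($t = 4 \cdot 0 = 0$)
$E{\left(5,t \right)} 2 F{\left(2,4 \right)} + 10 = 0 \cdot 2 \cdot 3 + 10 = 0 \cdot 3 + 10 = 0 + 10 = 10$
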